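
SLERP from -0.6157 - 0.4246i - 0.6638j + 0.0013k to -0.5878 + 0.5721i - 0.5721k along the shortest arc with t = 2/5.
-0.7993 - 0.011i - 0.5115j - 0.3152k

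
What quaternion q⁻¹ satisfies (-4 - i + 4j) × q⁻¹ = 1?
-0.1212 + 0.0303i - 0.1212j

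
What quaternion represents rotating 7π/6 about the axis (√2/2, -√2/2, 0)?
-0.2588 + 0.683i - 0.683j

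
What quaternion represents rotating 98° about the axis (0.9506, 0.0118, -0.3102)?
0.6561 + 0.7174i + 0.0089j - 0.2341k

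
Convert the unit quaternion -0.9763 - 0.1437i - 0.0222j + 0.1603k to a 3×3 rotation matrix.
[[0.9476, 0.3194, -0.0027], [-0.3066, 0.9073, -0.2877], [-0.0894, 0.2735, 0.9577]]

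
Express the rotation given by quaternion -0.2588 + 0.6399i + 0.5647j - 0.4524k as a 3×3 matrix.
[[-0.0471, 0.4885, -0.8713], [0.9569, -0.2283, -0.1797], [-0.2867, -0.8422, -0.4567]]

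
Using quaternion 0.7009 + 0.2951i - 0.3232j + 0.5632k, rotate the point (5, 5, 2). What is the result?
(-4.359, 2.395, 5.409)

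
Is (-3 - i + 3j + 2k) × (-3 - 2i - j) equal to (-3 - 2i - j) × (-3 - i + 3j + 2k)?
No: pq = 10 + 11i - 10j + k ≠ 10 + 7i - 2j - 13k = qp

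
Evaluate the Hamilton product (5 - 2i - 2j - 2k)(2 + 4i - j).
16 + 14i - 17j + 6k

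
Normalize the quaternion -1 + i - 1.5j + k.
-0.4364 + 0.4364i - 0.6547j + 0.4364k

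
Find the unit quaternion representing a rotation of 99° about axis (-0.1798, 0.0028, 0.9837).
0.6494 - 0.1367i + 0.0021j + 0.748k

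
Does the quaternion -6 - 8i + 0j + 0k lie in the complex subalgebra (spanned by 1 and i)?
Yes. The quaternion -6 - 8i has j- and k-coefficients y = z = 0, so it lies in the complex subalgebra spanned by 1 and i.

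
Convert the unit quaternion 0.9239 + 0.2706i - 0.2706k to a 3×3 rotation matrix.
[[0.8536, 0.5, -0.1464], [-0.5, 0.7071, -0.5], [-0.1464, 0.5, 0.8536]]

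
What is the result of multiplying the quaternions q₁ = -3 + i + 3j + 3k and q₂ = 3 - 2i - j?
-4 + 12i + 6j + 14k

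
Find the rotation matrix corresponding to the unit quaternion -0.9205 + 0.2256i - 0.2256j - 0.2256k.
[[0.7964, -0.5171, 0.3135], [0.3135, 0.7964, 0.5171], [-0.5171, -0.3135, 0.7964]]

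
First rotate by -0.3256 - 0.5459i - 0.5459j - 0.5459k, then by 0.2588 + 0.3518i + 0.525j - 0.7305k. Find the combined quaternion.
-0.0044 - 0.9412i + 0.2786j + 0.1911k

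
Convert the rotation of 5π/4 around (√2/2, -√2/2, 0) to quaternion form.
-0.3827 + 0.6533i - 0.6533j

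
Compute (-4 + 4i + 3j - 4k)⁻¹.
-0.0702 - 0.0702i - 0.0526j + 0.0702k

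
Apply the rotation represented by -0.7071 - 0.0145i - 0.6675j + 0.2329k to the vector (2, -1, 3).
(2.464, -2.505, -1.286)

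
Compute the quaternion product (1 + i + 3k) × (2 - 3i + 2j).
5 - 7i - 7j + 8k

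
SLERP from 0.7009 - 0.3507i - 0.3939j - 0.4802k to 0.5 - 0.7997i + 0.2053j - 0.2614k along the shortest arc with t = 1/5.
0.6972 - 0.4719i - 0.283j - 0.4595k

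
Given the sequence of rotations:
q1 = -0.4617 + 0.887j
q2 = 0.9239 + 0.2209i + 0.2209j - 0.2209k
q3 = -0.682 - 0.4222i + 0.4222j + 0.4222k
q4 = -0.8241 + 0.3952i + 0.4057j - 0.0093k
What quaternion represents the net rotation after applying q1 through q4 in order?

q2 · q1 = -0.6225 + 0.0939i + 0.7175j + 0.2979k
q3 · q2 · q1 = 0.0355 + 0.0216i - 0.5867j - 0.8086k
q4 · q3 · q2 · q1 = 0.1927 - 0.3373i + 0.8173j + 0.4254k
0.1927 - 0.3373i + 0.8173j + 0.4254k


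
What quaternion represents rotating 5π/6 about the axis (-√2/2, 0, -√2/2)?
0.2588 - 0.683i - 0.683k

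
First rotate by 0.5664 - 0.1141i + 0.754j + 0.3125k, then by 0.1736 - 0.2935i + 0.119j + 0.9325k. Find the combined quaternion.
-0.3163 - 0.852i + 0.1836j + 0.3747k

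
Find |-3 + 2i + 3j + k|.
√23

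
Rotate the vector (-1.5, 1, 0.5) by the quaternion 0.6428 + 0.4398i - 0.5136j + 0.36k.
(-1.406, -0.13, -1.227)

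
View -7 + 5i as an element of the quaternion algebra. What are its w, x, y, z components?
-7 + 5i + 0j + 0k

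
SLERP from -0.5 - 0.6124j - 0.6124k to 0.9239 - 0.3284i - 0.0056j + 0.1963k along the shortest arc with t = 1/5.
-0.6384 + 0.0763i - 0.5176j - 0.5645k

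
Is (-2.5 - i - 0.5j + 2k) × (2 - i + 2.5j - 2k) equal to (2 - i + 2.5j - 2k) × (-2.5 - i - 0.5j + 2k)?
No: pq = -0.75 - 3.5i - 11.25j + 6k ≠ -0.75 + 4.5i - 3.25j + 12k = qp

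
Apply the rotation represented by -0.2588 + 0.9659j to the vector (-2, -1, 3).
(0.232, -1, -3.598)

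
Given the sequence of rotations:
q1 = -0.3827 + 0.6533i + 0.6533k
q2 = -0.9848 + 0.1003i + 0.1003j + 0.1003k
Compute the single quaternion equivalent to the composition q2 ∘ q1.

q2 · q1 = 0.2458 - 0.6162i - 0.0384j - 0.7473k
0.2458 - 0.6162i - 0.0384j - 0.7473k


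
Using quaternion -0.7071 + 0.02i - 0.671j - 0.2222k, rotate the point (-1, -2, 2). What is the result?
(2.561, -1.435, 0.615)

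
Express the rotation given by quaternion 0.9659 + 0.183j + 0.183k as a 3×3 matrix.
[[0.866, -0.3535, 0.3535], [0.3535, 0.933, 0.067], [-0.3535, 0.067, 0.933]]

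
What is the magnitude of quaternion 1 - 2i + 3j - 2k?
√18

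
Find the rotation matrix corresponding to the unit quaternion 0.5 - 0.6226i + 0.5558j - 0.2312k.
[[0.2753, -0.4609, 0.8437], [-0.9233, 0.1178, 0.3656], [-0.2679, -0.8796, -0.3931]]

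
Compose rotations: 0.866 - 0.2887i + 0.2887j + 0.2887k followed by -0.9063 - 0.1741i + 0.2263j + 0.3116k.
-0.9904 + 0.0863i - 0.1054j + 0.0233k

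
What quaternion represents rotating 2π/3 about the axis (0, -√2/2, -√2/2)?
0.5 - 0.6124j - 0.6124k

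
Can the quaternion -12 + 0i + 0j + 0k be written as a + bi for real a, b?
Yes. The quaternion -12 has j- and k-coefficients y = z = 0, so it lies in the complex subalgebra spanned by 1 and i.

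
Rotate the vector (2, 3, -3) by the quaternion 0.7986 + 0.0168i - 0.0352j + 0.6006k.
(-2.221, 2.958, -2.884)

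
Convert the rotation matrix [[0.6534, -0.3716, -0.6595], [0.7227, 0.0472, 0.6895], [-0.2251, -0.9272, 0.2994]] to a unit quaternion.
0.7071 - 0.5716i - 0.1536j + 0.3869k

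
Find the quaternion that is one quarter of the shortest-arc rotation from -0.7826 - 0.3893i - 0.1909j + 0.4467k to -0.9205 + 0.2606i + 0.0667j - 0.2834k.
-0.919 - 0.2406i - 0.1364j + 0.2808k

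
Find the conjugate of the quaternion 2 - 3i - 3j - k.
2 + 3i + 3j + k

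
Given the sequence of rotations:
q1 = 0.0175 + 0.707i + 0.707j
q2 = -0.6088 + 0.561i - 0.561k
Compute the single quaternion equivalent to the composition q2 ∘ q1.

q2 · q1 = -0.4073 - 0.024i - 0.827j + 0.3868k
-0.4073 - 0.024i - 0.827j + 0.3868k


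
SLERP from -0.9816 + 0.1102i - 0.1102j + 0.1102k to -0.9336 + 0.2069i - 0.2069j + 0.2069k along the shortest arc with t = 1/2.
-0.9613 + 0.1592i - 0.1592j + 0.1592k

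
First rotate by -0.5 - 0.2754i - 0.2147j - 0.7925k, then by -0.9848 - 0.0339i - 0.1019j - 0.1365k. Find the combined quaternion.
0.353 + 0.3396i + 0.2731j + 0.8279k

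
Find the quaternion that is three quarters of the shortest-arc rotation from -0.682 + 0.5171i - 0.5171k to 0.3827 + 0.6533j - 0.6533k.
0.096 + 0.1892i + 0.5899j - 0.7791k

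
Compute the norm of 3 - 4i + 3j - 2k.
√38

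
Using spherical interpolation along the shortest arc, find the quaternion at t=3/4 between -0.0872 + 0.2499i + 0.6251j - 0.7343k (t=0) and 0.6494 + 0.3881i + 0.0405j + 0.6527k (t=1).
-0.5668 - 0.2451i + 0.1601j - 0.7701k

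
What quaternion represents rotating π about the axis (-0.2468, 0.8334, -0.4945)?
-0.2468i + 0.8334j - 0.4945k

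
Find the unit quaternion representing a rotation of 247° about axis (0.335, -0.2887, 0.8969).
-0.5519 + 0.2794i - 0.2407j + 0.7479k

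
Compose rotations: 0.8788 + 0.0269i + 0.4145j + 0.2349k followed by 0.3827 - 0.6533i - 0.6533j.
0.6247 - 0.7173i - 0.262j - 0.1633k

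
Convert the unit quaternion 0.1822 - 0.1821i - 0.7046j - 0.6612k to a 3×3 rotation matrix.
[[-0.8673, 0.4976, -0.0159], [0.0157, 0.0593, 0.9981], [0.4976, 0.8654, -0.0592]]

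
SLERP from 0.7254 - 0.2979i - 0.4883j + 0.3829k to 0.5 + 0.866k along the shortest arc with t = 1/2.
0.6657 - 0.1618i - 0.2653j + 0.6785k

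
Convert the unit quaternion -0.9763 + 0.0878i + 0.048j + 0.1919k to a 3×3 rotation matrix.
[[0.9217, 0.3831, -0.06], [-0.3663, 0.9109, 0.1899], [0.1274, -0.153, 0.98]]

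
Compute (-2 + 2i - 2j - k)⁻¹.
-0.1538 - 0.1538i + 0.1538j + 0.0769k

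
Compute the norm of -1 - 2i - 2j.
3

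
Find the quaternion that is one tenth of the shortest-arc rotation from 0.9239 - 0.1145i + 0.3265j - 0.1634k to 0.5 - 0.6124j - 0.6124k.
0.9385 - 0.1084i + 0.2303j - 0.2333k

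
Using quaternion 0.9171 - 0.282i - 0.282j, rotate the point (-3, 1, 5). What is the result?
(-4.95, 2.95, 1.341)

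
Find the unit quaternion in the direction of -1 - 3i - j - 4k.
-0.1925 - 0.5774i - 0.1925j - 0.7698k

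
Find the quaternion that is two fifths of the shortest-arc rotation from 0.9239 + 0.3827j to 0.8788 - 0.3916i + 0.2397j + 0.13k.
0.9275 - 0.161i + 0.3331j + 0.0535k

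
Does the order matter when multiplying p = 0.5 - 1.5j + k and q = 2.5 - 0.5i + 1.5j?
Yes: pq = 3.5 - 1.75i - 3.5j + 1.75k ≠ 3.5 + 1.25i - 2.5j + 3.25k = qp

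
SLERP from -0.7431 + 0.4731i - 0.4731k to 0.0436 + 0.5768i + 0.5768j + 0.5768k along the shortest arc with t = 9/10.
-0.1568 - 0.4946i - 0.5671j - 0.6397k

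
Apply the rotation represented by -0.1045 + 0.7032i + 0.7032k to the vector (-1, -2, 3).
(2.662, 2.544, -0.662)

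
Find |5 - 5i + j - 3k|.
√60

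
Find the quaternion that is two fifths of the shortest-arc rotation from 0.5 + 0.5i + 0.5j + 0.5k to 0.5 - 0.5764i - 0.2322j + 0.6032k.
0.6535 + 0.067i + 0.2545j + 0.7097k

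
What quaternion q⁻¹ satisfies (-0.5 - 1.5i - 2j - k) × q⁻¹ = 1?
-0.0667 + 0.2i + 0.2667j + 0.1333k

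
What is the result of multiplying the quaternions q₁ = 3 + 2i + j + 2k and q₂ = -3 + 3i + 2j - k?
-15 - 2i + 11j - 8k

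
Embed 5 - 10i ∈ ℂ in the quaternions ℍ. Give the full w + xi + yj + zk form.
5 - 10i + 0j + 0k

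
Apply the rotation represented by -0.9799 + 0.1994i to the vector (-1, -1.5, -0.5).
(-1, -1.576, 0.126)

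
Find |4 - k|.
√17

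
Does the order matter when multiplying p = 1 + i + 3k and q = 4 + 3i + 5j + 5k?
Yes: pq = -14 - 8i + 9j + 22k ≠ -14 + 22i + j + 12k = qp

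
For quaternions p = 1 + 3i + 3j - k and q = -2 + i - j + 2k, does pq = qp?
No: pq = -14j - 2k ≠ -10i + 10k = qp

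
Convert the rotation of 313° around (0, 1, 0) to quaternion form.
-0.9171 + 0.3987j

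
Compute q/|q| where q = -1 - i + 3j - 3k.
-0.2236 - 0.2236i + 0.6708j - 0.6708k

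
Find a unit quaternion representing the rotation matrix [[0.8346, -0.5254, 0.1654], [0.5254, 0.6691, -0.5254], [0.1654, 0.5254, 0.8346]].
0.9136 + 0.2876i + 0.2876k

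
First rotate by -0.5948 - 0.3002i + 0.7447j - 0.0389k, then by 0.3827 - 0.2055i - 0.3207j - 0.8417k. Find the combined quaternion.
-0.0832 + 0.6466i + 0.7204j + 0.2364k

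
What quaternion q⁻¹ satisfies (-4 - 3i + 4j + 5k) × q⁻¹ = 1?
-0.0606 + 0.0455i - 0.0606j - 0.0758k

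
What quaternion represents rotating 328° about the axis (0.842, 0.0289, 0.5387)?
-0.9613 + 0.2321i + 0.008j + 0.1485k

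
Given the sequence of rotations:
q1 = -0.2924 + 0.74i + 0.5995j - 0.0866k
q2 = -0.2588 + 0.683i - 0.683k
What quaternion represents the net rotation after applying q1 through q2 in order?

q2 · q1 = -0.4889 + 0.0182i - 0.6014j + 0.6316k
-0.4889 + 0.0182i - 0.6014j + 0.6316k


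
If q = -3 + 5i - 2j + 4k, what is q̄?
-3 - 5i + 2j - 4k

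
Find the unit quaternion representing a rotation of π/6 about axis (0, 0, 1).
0.9659 + 0.2588k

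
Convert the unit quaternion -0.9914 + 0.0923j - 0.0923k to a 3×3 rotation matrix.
[[0.9659, -0.183, -0.183], [0.183, 0.983, -0.017], [0.183, -0.017, 0.983]]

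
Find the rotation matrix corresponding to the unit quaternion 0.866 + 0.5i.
[[1, 0, 0], [0, 0.5, -0.866], [0, 0.866, 0.5]]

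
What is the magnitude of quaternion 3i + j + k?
√11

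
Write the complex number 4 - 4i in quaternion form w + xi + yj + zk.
4 - 4i + 0j + 0k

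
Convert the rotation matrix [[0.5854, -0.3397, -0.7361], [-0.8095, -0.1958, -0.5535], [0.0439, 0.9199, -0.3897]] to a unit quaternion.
0.5 + 0.7367i - 0.39j - 0.2349k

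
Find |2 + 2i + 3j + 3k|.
√26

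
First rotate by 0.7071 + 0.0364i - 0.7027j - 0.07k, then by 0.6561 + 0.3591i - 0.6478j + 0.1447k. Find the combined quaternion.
0.0058 + 0.4248i - 0.8887j - 0.1724k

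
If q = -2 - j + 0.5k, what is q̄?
-2 + j - 0.5k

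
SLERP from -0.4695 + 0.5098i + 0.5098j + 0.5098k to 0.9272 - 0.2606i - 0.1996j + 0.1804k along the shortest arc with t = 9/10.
-0.9152 + 0.3014i + 0.2448j - 0.1079k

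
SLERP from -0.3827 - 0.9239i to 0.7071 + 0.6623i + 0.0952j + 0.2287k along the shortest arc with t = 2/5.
-0.5282 - 0.8429i - 0.0394j - 0.0946k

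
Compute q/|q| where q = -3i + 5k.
-0.5145i + 0.8575k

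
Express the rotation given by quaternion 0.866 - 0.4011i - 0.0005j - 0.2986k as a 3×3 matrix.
[[0.8217, 0.5176, 0.2387], [-0.5168, 0.4999, 0.695], [0.2404, -0.6944, 0.6782]]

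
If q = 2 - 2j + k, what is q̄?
2 + 2j - k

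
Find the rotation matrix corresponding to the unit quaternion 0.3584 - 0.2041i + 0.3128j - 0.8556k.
[[-0.6598, 0.4856, 0.5735], [-0.741, -0.5474, -0.389], [0.125, -0.6816, 0.721]]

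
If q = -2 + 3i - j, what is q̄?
-2 - 3i + j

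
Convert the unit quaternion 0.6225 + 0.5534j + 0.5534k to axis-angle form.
axis = (0, √2/2, √2/2), θ = 103°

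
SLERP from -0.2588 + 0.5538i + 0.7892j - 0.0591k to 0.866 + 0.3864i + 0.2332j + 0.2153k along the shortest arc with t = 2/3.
0.5896 + 0.57i + 0.5526j + 0.149k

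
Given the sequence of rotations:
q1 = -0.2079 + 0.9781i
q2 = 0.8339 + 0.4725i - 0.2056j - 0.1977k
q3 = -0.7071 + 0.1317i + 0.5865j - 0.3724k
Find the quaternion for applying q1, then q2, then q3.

q2 · q1 = -0.6355 + 0.7174i - 0.1506j + 0.2422k
q3 · q2 · q1 = 0.5334 - 0.505i - 0.5653j - 0.3752k
0.5334 - 0.505i - 0.5653j - 0.3752k


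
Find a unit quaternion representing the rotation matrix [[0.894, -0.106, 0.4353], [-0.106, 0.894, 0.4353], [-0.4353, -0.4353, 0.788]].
0.9455 - 0.2302i + 0.2302j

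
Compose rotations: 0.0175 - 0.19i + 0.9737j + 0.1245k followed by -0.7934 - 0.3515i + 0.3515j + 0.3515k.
-0.4667 - 0.1539i - 0.7894j - 0.3681k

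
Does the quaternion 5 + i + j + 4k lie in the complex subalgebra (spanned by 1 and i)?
No. The quaternion 5 + i + j + 4k has j-coefficient y = 1 and k-coefficient z = 4, not both zero, so it does not lie in the complex subalgebra spanned by 1 and i.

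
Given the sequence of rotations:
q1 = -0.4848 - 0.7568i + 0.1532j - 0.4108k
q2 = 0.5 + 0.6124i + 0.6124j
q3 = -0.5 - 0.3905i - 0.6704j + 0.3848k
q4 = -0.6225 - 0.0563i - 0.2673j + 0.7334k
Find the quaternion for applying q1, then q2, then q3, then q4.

q2 · q1 = 0.1272 - 0.9269i + 0.0313j + 0.3519k
q3 · q2 · q1 = -0.54 + 0.1658i - 0.3202j - 0.7606k
q4 · q3 · q2 · q1 = 0.8177 + 0.3653i + 0.4224j + 0.1398k
0.8177 + 0.3653i + 0.4224j + 0.1398k


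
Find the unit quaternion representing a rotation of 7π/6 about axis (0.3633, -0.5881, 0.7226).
-0.2588 + 0.3509i - 0.5681j + 0.698k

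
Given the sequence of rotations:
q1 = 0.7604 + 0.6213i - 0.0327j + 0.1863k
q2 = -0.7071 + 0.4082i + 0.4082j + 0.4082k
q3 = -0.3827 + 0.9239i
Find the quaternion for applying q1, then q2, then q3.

q2 · q1 = -0.854 - 0.0395i + 0.5111j - 0.0883k
q3 · q2 · q1 = 0.3633 - 0.7739i - 0.114j + 0.506k
0.3633 - 0.7739i - 0.114j + 0.506k


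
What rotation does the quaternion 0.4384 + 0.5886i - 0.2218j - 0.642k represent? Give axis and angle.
axis = (0.6549, -0.2468, -0.7143), θ = 128°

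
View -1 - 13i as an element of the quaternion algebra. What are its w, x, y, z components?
-1 - 13i + 0j + 0k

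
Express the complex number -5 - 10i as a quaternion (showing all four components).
-5 - 10i + 0j + 0k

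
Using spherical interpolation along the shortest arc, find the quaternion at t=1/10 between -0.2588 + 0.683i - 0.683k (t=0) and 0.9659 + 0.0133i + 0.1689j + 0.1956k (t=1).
-0.368 + 0.6438i - 0.0216j - 0.6705k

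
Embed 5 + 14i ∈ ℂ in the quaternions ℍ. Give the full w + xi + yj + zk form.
5 + 14i + 0j + 0k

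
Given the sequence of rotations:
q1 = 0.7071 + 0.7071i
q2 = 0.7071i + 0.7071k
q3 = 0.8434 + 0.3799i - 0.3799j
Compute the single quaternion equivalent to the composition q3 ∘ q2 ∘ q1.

q2 · q1 = -0.5 + 0.5i + 0.5j + 0.5k
q3 · q2 · q1 = -0.4217 + 0.0418i + 0.4217j + 0.8016k
-0.4217 + 0.0418i + 0.4217j + 0.8016k


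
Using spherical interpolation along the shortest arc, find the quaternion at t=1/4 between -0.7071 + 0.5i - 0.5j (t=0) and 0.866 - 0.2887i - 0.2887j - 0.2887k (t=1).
-0.8126 + 0.4821i - 0.317j + 0.0825k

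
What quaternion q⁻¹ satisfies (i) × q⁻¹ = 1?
-i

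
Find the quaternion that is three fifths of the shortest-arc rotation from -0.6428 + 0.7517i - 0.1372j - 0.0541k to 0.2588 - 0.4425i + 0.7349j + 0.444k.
-0.4586 + 0.6281i - 0.5437j - 0.3156k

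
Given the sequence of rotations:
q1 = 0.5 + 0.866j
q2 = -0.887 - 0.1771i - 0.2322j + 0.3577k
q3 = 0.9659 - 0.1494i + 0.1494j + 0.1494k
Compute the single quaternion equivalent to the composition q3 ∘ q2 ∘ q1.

q2 · q1 = -0.2424 - 0.3983i - 0.8842j + 0.0255k
q3 · q2 · q1 = -0.1654 - 0.2126i - 0.946j + 0.18k
-0.1654 - 0.2126i - 0.946j + 0.18k


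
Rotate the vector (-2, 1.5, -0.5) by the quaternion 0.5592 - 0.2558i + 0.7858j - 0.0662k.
(-0.461, 2.152, 1.288)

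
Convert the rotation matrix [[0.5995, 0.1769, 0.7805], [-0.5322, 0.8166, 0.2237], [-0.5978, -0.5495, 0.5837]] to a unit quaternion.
0.866 - 0.2232i + 0.3979j - 0.2047k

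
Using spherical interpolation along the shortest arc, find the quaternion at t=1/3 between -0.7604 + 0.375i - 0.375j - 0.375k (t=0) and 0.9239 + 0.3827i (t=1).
-0.913 + 0.1266i - 0.2743j - 0.2743k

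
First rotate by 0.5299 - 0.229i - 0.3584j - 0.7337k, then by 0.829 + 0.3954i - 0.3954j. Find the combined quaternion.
0.3881 + 0.3098i - 0.2165j - 0.8405k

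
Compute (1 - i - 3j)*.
1 + i + 3j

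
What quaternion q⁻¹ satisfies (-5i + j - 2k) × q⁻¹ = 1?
0.1667i - 0.0333j + 0.0667k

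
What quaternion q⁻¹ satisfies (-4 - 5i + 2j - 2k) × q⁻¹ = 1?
-0.0816 + 0.102i - 0.0408j + 0.0408k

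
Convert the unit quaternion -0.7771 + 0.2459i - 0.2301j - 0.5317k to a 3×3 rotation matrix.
[[0.3287, -0.9395, 0.0961], [0.7132, 0.3137, 0.6269], [-0.6191, -0.1375, 0.7732]]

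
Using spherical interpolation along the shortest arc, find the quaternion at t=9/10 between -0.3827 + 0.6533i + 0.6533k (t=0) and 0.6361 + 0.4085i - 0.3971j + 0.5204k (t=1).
0.5527 + 0.4704i - 0.3757j + 0.5763k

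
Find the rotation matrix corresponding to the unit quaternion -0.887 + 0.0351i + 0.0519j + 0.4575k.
[[0.576, 0.8152, -0.06], [-0.808, 0.5789, 0.1098], [0.1242, -0.0148, 0.9921]]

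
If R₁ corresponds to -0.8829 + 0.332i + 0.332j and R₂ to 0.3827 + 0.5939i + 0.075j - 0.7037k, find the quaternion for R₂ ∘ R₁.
-0.56 - 0.1637i - 0.1728j + 0.7936k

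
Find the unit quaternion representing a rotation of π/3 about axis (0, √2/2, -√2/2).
0.866 + 0.3536j - 0.3536k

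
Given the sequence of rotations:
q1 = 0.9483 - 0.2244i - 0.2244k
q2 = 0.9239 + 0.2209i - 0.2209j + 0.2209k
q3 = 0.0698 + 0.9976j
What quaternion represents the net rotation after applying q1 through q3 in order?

q2 · q1 = 0.9753 + 0.0517i - 0.2095j - 0.0474k
q3 · q2 · q1 = 0.2771 - 0.0437i + 0.9583j - 0.0549k
0.2771 - 0.0437i + 0.9583j - 0.0549k


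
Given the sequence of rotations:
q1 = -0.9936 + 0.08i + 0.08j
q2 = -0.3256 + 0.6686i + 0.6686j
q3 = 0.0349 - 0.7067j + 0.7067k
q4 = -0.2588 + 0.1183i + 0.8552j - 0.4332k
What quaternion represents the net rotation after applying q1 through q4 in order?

q2 · q1 = 0.2165 - 0.6904i - 0.6904j
q3 · q2 · q1 = -0.4803 + 0.4638i - 0.665j - 0.3349k
q4 · q3 · q2 · q1 = 0.4931 - 0.7513i - 0.4j - 0.1806k
0.4931 - 0.7513i - 0.4j - 0.1806k


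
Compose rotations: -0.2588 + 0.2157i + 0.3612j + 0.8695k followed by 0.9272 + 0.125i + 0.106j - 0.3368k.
-0.0124 + 0.3815i + 0.1261j + 0.9157k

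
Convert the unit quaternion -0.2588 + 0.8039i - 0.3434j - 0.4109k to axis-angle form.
axis = (0.8323, -0.3555, -0.4254), θ = 7π/6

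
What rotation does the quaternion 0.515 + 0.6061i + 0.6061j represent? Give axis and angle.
axis = (√2/2, √2/2, 0), θ = 118°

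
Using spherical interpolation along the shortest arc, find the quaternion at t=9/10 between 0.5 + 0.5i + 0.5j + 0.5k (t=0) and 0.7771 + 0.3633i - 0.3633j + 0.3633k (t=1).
0.7802 + 0.3959i - 0.2788j + 0.3959k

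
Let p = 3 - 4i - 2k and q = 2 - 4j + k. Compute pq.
8 - 16i - 8j + 15k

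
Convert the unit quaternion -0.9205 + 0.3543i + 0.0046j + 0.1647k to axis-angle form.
axis = (0.9067, 0.0118, 0.4215), θ = 314°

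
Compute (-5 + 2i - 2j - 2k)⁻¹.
-0.1351 - 0.0541i + 0.0541j + 0.0541k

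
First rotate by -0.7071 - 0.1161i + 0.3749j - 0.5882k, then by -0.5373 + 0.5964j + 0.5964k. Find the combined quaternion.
0.5071 - 0.512i - 0.6924j - 0.0364k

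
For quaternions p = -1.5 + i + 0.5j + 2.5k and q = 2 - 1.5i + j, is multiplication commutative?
No: pq = -2 + 1.75i - 4.25j + 6.75k ≠ -2 + 6.75i + 3.25j + 3.25k = qp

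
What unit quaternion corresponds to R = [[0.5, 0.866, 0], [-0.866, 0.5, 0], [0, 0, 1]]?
0.866 - 0.5k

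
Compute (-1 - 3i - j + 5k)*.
-1 + 3i + j - 5k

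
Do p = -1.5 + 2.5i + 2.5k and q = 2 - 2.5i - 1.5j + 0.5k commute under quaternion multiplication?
No: pq = 2 + 12.5i - 5.25j + 0.5k ≠ 2 + 5i + 9.75j + 8k = qp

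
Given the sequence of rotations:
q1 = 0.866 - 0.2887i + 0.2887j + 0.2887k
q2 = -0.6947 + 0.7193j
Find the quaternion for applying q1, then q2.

q2 · q1 = -0.8093 + 0.4082i + 0.4224j + 0.0071k
-0.8093 + 0.4082i + 0.4224j + 0.0071k


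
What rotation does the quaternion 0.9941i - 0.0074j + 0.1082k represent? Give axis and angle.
axis = (0.9941, -0.0074, 0.1082), θ = π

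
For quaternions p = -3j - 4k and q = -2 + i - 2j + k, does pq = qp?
No: pq = -2 - 11i + 2j + 11k ≠ -2 + 11i + 10j + 5k = qp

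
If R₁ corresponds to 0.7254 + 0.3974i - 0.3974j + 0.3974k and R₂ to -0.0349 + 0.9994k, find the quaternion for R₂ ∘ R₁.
-0.4225 + 0.3833i + 0.411j + 0.7111k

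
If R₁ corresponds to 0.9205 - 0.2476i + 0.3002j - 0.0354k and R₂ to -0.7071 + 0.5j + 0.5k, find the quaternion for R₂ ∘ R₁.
-0.7833 + 0.0073i + 0.1242j + 0.6091k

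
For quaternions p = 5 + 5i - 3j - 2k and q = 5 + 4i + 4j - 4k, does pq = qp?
No: pq = 9 + 65i + 17j + 2k ≠ 9 + 25i - 7j - 62k = qp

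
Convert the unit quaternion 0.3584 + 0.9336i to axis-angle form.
axis = (1, 0, 0), θ = 138°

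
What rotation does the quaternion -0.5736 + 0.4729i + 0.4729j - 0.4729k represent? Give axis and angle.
axis = (√3/3, √3/3, -√3/3), θ = 250°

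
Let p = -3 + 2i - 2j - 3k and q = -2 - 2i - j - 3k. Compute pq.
-1 + 5i + 19j + 9k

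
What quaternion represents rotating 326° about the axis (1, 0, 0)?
-0.9563 + 0.2924i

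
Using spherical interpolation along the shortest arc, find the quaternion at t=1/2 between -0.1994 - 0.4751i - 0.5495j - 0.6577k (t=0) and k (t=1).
-0.1095 - 0.2609i - 0.3018j - 0.9104k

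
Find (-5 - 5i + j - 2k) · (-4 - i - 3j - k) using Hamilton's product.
16 + 18i + 8j + 29k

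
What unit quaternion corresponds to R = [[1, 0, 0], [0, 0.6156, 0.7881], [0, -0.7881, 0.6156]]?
0.8988 - 0.4384i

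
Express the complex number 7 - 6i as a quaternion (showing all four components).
7 - 6i + 0j + 0k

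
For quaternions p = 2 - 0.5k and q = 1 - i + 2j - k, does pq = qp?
No: pq = 1.5 - i + 4.5j - 2.5k ≠ 1.5 - 3i + 3.5j - 2.5k = qp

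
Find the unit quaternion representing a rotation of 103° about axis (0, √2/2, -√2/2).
0.6225 + 0.5534j - 0.5534k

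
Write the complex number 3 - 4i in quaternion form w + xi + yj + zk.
3 - 4i + 0j + 0k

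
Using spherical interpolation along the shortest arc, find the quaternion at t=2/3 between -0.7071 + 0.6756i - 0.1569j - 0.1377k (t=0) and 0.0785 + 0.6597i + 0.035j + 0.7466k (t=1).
-0.2443 + 0.8121i - 0.0404j + 0.5284k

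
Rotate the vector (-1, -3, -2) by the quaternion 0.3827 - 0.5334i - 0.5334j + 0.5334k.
(1.61, -0.242, 3.369)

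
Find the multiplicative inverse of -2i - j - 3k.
0.1429i + 0.0714j + 0.2143k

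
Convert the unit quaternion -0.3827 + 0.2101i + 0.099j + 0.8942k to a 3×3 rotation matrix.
[[-0.6188, 0.726, 0.3], [-0.6428, -0.6875, 0.3379], [0.4515, 0.0162, 0.8921]]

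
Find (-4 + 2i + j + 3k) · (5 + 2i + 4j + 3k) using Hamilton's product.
-37 - 7i - 11j + 9k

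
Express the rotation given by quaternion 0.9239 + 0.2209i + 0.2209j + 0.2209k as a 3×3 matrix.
[[0.8048, -0.3106, 0.5058], [0.5058, 0.8048, -0.3106], [-0.3106, 0.5058, 0.8048]]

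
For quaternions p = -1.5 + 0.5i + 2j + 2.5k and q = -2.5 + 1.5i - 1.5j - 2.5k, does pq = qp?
No: pq = 12.25 - 4.75i + 2.25j - 6.25k ≠ 12.25 - 2.25i - 7.75j + 1.25k = qp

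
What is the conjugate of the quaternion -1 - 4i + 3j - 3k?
-1 + 4i - 3j + 3k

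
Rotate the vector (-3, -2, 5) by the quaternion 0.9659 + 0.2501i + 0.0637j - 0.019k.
(-2.543, -4.162, 3.77)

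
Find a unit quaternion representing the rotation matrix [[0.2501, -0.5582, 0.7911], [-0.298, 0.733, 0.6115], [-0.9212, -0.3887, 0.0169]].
0.7071 - 0.3536i + 0.6054j + 0.092k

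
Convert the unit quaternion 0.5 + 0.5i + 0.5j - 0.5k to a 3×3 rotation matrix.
[[0, 1, 0], [0, 0, -1], [-1, 0, 0]]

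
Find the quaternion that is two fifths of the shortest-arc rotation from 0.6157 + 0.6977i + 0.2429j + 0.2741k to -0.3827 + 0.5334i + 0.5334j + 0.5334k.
0.243 + 0.745i + 0.4282j + 0.45k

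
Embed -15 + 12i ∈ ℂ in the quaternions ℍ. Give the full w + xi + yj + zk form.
-15 + 12i + 0j + 0k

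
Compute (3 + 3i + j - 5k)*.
3 - 3i - j + 5k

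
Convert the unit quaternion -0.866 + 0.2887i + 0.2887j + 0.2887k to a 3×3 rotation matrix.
[[0.6666, 0.6667, -0.3333], [-0.3333, 0.6666, 0.6667], [0.6667, -0.3333, 0.6666]]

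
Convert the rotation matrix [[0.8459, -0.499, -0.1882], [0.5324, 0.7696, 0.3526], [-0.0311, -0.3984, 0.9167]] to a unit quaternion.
0.9397 - 0.1998i - 0.0418j + 0.2744k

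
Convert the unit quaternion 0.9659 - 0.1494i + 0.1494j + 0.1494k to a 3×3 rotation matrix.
[[0.9107, -0.3333, 0.244], [0.244, 0.9107, 0.3333], [-0.3333, -0.244, 0.9107]]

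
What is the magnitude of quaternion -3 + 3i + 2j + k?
√23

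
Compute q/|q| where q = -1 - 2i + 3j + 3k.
-0.2085 - 0.417i + 0.6255j + 0.6255k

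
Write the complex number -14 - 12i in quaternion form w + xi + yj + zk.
-14 - 12i + 0j + 0k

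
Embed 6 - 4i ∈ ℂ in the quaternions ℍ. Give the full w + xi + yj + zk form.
6 - 4i + 0j + 0k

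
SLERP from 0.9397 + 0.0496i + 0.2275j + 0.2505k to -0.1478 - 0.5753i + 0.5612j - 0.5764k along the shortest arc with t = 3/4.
0.4542 + 0.5217i - 0.4136j + 0.592k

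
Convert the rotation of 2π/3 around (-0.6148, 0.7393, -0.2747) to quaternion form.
0.5 - 0.5324i + 0.6403j - 0.2379k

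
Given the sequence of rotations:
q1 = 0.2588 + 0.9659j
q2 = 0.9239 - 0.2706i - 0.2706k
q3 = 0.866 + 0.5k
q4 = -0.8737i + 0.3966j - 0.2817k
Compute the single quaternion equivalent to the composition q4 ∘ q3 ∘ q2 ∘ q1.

q2 · q1 = 0.2391 + 0.1913i + 0.8924j - 0.3314k
q3 · q2 · q1 = 0.3728 - 0.2805i + 0.8685j - 0.1674k
q4 · q3 · q2 · q1 = -0.6367 - 0.1474i + 0.0806j - 0.7526k
-0.6367 - 0.1474i + 0.0806j - 0.7526k


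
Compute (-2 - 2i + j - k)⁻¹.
-0.2 + 0.2i - 0.1j + 0.1k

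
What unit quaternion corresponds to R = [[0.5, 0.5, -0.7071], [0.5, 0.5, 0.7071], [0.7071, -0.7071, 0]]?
0.7071 - 0.5i - 0.5j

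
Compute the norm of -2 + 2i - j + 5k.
√34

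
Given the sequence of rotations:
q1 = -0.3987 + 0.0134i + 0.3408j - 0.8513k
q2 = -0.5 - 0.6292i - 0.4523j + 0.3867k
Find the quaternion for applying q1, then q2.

q2 · q1 = 0.6911 + 0.4974i - 0.5205j + 0.0631k
0.6911 + 0.4974i - 0.5205j + 0.0631k


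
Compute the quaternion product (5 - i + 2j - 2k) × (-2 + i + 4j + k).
-15 + 17i + 15j + 3k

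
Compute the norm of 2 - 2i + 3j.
√17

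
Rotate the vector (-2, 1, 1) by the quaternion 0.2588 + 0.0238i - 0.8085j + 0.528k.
(1.025, -0.894, -2.037)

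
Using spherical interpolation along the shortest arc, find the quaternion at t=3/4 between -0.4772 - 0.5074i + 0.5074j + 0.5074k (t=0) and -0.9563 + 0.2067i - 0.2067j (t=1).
-0.9854 + 0.0086i - 0.0086j + 0.1699k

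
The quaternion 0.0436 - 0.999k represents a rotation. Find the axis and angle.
axis = (0, 0, -1), θ = 175°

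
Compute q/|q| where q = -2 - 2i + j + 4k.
-0.4 - 0.4i + 0.2j + 0.8k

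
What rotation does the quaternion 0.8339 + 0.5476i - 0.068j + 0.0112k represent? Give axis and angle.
axis = (0.9922, -0.1232, 0.0203), θ = 67°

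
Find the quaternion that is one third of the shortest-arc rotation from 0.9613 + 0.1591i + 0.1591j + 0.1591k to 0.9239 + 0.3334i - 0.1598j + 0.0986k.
0.9636 + 0.2209i + 0.0531j + 0.141k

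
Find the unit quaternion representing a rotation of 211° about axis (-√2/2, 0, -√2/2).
-0.2672 - 0.6814i - 0.6814k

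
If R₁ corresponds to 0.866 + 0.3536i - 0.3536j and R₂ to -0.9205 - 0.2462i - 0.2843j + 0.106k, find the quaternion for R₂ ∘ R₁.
-0.8106 - 0.5012i + 0.1168j + 0.2794k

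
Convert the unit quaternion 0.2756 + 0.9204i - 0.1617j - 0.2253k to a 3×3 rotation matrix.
[[0.8462, -0.1735, -0.5039], [-0.4218, -0.7958, -0.4345], [-0.3256, 0.5802, -0.7466]]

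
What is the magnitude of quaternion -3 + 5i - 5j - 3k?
√68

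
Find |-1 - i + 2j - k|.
√7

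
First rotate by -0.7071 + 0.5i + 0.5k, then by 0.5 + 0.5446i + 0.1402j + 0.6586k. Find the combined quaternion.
-0.9552 - 0.065i - 0.0421j - 0.2858k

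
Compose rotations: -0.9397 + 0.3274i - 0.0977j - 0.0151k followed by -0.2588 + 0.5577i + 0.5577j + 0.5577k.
0.1235 - 0.5627i - 0.3078j - 0.7572k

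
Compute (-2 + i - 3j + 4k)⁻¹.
-0.0667 - 0.0333i + 0.1j - 0.1333k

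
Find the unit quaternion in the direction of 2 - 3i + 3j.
0.4264 - 0.6396i + 0.6396j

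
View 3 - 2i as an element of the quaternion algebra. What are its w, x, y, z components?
3 - 2i + 0j + 0k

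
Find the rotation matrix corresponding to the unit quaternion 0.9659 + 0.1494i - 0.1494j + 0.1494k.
[[0.9107, -0.3333, -0.244], [0.244, 0.9107, -0.3333], [0.3333, 0.244, 0.9107]]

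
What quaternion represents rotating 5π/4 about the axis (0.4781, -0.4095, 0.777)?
-0.3827 + 0.4417i - 0.3783j + 0.7179k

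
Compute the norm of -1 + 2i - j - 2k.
√10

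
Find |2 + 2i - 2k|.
√12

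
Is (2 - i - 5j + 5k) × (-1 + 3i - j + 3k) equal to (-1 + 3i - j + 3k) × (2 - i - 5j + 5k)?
No: pq = -19 - 3i + 21j + 17k ≠ -19 + 17i - 15j - 15k = qp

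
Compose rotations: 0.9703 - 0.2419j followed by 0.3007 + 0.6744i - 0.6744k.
0.2918 + 0.4912i - 0.0727j - 0.8175k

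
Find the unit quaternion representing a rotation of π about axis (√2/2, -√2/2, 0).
0.7071i - 0.7071j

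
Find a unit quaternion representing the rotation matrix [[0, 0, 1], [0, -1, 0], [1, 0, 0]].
0.7071i + 0.7071k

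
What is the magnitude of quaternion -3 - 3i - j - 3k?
√28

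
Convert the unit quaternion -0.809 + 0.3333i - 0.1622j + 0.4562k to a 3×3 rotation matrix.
[[0.5311, 0.63, 0.5665], [-0.8463, 0.3616, 0.3913], [0.0417, -0.6873, 0.7252]]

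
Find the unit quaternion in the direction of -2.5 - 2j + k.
-0.7454 - 0.5963j + 0.2981k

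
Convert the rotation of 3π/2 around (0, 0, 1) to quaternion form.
-0.7071 + 0.7071k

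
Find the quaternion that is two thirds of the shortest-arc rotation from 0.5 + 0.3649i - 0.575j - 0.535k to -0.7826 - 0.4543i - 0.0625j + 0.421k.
0.7293 + 0.4503i - 0.1638j - 0.4884k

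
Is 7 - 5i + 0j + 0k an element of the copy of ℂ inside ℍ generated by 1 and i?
Yes. The quaternion 7 - 5i has j- and k-coefficients y = z = 0, so it lies in the complex subalgebra spanned by 1 and i.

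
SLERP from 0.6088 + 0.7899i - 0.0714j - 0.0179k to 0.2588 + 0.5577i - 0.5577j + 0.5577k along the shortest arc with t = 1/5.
0.571 + 0.7914i - 0.1872j + 0.1121k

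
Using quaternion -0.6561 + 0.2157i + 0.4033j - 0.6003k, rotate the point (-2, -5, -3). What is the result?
(5.525, -2.251, 1.551)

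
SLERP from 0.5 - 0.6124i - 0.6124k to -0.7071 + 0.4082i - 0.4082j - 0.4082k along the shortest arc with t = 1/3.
0.6823 - 0.6437i + 0.1712j - 0.3013k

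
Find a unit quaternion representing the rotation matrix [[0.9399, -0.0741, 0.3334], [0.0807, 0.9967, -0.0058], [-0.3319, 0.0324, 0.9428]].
0.9848 + 0.0097i + 0.1689j + 0.0393k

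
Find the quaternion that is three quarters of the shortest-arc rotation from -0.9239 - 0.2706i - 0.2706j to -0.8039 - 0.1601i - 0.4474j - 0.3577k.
-0.8493 - 0.1914i - 0.4099j - 0.272k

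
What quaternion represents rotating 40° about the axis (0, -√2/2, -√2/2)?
0.9397 - 0.2418j - 0.2418k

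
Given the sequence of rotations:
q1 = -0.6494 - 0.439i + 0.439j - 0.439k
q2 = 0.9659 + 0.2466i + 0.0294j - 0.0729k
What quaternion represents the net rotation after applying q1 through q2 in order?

q2 · q1 = -0.5639 - 0.5651i + 0.5452j - 0.2555k
-0.5639 - 0.5651i + 0.5452j - 0.2555k


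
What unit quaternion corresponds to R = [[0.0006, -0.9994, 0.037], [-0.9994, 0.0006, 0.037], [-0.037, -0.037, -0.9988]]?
0.0262 - 0.7069i + 0.7069j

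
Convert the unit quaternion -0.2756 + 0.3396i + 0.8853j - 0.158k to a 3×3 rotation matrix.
[[-0.6174, 0.5142, -0.5953], [0.6884, 0.7194, -0.0926], [0.3807, -0.4669, -0.7982]]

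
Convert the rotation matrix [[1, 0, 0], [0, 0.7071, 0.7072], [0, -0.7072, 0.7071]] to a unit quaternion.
0.9239 - 0.3827i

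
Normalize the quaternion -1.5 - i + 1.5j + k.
-0.5883 - 0.3922i + 0.5883j + 0.3922k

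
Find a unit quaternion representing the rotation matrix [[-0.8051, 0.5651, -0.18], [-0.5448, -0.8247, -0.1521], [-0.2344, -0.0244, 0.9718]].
-0.2924 - 0.1092i - 0.0465j + 0.9489k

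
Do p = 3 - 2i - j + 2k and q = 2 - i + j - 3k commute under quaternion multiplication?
No: pq = 11 - 6i - 7j - 8k ≠ 11 - 8i + 9j - 2k = qp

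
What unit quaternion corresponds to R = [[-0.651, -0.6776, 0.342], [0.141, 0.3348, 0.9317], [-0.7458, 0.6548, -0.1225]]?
0.3746 - 0.1848i + 0.726j + 0.5463k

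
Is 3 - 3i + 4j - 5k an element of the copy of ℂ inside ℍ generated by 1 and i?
No. The quaternion 3 - 3i + 4j - 5k has j-coefficient y = 4 and k-coefficient z = -5, not both zero, so it does not lie in the complex subalgebra spanned by 1 and i.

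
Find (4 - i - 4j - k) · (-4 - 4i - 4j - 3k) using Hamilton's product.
-39 - 4i + j - 20k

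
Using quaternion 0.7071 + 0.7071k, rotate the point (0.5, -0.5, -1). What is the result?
(0.5, 0.5, -1)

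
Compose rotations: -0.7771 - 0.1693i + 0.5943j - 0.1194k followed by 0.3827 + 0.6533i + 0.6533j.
-0.575 - 0.6505i - 0.2022j + 0.4532k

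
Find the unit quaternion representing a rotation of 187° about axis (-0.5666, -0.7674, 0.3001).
-0.061 - 0.5655i - 0.766j + 0.2995k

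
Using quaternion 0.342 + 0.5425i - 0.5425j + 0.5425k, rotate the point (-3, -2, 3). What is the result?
(3.104, -1.872, -2.976)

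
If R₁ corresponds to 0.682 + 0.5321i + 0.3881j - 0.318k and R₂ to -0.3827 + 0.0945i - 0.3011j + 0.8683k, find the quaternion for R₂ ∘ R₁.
0.0817 - 0.3804i + 0.1382j + 0.9108k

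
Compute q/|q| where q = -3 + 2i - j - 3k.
-0.6255 + 0.417i - 0.2085j - 0.6255k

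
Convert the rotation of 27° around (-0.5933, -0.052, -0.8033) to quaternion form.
0.9724 - 0.1385i - 0.0121j - 0.1875k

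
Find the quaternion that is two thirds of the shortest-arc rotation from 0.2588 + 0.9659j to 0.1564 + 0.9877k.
0.2599 + 0.472j + 0.8424k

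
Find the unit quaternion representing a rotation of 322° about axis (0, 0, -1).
-0.9455 - 0.3256k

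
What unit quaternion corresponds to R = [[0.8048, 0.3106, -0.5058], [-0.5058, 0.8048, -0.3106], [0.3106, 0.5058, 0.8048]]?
0.9239 + 0.2209i - 0.2209j - 0.2209k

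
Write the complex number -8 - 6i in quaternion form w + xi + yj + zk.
-8 - 6i + 0j + 0k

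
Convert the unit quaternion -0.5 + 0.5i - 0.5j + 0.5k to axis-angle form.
axis = (√3/3, -√3/3, √3/3), θ = 4π/3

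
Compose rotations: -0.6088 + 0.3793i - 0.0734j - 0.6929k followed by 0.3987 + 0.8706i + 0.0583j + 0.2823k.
-0.3731 - 0.3985i + 0.6456j - 0.5341k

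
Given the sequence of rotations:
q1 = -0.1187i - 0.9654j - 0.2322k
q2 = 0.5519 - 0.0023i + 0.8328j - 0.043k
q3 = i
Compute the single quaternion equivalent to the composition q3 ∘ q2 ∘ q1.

q2 · q1 = 0.7937 - 0.3004i - 0.5282j - 0.0271k
q3 · q2 · q1 = 0.3004 + 0.7937i + 0.0271j - 0.5282k
0.3004 + 0.7937i + 0.0271j - 0.5282k


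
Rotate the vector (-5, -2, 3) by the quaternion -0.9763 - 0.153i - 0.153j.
(-3.963, -3.037, 3.615)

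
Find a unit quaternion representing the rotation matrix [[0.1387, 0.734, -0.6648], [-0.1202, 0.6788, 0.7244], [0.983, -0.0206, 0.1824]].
0.7071 - 0.2634i - 0.5826j - 0.302k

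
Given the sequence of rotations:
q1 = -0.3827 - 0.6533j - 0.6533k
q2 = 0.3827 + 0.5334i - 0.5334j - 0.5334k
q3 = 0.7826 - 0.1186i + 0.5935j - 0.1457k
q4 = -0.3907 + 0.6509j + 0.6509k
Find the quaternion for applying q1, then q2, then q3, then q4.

q2 · q1 = -0.8434 - 0.2041i + 0.3026j - 0.3944k
q3 · q2 · q1 = -0.9213 - 0.2497i - 0.2808j - 0.1005k
q4 · q3 · q2 · q1 = 0.6081 + 0.2149i - 0.6525j - 0.3979k
0.6081 + 0.2149i - 0.6525j - 0.3979k


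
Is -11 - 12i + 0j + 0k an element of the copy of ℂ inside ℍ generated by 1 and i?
Yes. The quaternion -11 - 12i has j- and k-coefficients y = z = 0, so it lies in the complex subalgebra spanned by 1 and i.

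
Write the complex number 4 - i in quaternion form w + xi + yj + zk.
4 - i + 0j + 0k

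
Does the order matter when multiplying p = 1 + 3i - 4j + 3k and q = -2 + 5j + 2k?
Yes: pq = 12 - 29i + 7j + 11k ≠ 12 + 17i + 19j - 19k = qp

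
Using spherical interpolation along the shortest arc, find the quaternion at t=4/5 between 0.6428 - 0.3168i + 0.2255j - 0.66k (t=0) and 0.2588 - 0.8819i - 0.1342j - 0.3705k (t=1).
0.3614 - 0.8095i - 0.0615j - 0.4587k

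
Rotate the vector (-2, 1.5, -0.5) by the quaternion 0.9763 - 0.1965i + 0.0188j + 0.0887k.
(-2.239, 0.835, -0.888)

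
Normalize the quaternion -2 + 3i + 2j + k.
-0.4714 + 0.7071i + 0.4714j + 0.2357k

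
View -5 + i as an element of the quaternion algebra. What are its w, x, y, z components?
-5 + i + 0j + 0k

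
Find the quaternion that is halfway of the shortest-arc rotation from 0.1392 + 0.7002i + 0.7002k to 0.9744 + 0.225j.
0.7389 + 0.4646i + 0.1493j + 0.4646k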